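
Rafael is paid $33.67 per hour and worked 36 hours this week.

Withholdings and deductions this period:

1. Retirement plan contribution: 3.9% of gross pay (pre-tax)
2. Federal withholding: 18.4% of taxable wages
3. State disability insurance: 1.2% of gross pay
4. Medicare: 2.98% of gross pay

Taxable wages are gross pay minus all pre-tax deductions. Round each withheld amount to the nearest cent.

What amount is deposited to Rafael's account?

$899.85

Gross pay: 36 × $33.67 = $1,212.12
Retirement plan contribution: $1,212.12 × 0.039 = $47.27
Taxable wages = $1,212.12 − $47.27 = $1,164.85
Federal withholding: $1,164.85 × 0.184 = $214.33
State disability insurance: $1,212.12 × 0.012 = $14.55
Medicare: $1,212.12 × 0.0298 = $36.12
Total deductions = $47.27 + $214.33 + $14.55 + $36.12 = $312.27
Net pay = $1,212.12 − $312.27 = $899.85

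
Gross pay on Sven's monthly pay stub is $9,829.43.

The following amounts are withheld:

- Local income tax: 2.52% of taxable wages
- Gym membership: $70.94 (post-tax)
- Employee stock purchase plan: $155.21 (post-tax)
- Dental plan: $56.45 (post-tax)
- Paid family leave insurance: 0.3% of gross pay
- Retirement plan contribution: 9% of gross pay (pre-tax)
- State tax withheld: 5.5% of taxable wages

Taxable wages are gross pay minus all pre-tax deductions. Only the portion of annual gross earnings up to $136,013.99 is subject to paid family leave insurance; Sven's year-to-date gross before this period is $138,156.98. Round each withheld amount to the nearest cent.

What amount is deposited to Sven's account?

$7,944.81

Retirement plan contribution: $9,829.43 × 0.09 = $884.65
Taxable wages = $9,829.43 − $884.65 = $8,944.78
Local income tax: $8,944.78 × 0.0252 = $225.41
State tax withheld: $8,944.78 × 0.055 = $491.96
Paid family leave insurance: annual cap $136,013.99 already reached (YTD $138,156.98), so $0.00
Employee stock purchase plan: $155.21
Dental plan: $56.45
Gym membership: $70.94
Total deductions = $884.65 + $225.41 + $491.96 + $0.00 + $155.21 + $56.45 + $70.94 = $1,884.62
Net pay = $9,829.43 − $1,884.62 = $7,944.81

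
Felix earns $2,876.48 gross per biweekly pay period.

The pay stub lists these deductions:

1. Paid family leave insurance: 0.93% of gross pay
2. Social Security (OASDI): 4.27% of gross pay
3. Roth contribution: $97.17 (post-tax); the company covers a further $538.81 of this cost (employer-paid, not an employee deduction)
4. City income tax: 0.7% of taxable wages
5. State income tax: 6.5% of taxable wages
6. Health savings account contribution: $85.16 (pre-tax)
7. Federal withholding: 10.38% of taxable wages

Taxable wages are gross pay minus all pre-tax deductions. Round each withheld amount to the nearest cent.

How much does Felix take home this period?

$2,053.85

Health savings account contribution: $85.16
Taxable wages = $2,876.48 − $85.16 = $2,791.32
Federal withholding: $2,791.32 × 0.1038 = $289.74
State income tax: $2,791.32 × 0.065 = $181.44
City income tax: $2,791.32 × 0.007 = $19.54
Social Security (OASDI): $2,876.48 × 0.0427 = $122.83
Paid family leave insurance: $2,876.48 × 0.0093 = $26.75
Roth contribution: $97.17
(Employer's $538.81 toward Roth contribution is not withheld from the employee.)
Total deductions = $85.16 + $289.74 + $181.44 + $19.54 + $122.83 + $26.75 + $97.17 = $822.63
Net pay = $2,876.48 − $822.63 = $2,053.85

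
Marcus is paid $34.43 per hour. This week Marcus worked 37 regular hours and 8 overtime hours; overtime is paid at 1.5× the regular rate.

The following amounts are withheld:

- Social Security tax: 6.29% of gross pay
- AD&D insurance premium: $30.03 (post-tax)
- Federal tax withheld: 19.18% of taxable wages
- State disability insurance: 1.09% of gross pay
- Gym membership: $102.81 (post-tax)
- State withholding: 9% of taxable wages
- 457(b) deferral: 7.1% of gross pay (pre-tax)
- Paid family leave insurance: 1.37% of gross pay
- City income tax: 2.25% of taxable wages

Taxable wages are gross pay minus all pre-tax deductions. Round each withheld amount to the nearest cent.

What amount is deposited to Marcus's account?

$809.90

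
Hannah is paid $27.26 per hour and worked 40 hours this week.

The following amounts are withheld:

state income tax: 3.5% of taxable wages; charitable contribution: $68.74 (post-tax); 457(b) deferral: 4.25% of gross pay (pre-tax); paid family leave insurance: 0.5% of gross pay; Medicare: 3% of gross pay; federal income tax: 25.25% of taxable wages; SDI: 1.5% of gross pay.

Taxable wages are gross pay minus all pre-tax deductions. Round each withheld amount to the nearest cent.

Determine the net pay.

Gross pay: 40 × $27.26 = $1,090.40
457(b) deferral: $1,090.40 × 0.0425 = $46.34
Taxable wages = $1,090.40 − $46.34 = $1,044.06
Federal income tax: $1,044.06 × 0.2525 = $263.63
State income tax: $1,044.06 × 0.035 = $36.54
Paid family leave insurance: $1,090.40 × 0.005 = $5.45
Medicare: $1,090.40 × 0.03 = $32.71
SDI: $1,090.40 × 0.015 = $16.36
Charitable contribution: $68.74
Total deductions = $46.34 + $263.63 + $36.54 + $5.45 + $32.71 + $16.36 + $68.74 = $469.77
Net pay = $1,090.40 − $469.77 = $620.63

$620.63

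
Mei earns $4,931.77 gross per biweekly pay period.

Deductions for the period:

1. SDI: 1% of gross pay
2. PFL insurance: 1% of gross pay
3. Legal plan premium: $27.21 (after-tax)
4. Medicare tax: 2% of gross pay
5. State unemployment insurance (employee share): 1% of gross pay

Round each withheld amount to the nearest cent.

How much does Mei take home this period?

$4,657.96

Medicare tax: $4,931.77 × 0.02 = $98.64
PFL insurance: $4,931.77 × 0.01 = $49.32
State unemployment insurance (employee share): $4,931.77 × 0.01 = $49.32
SDI: $4,931.77 × 0.01 = $49.32
Legal plan premium: $27.21
Total deductions = $98.64 + $49.32 + $49.32 + $49.32 + $27.21 = $273.81
Net pay = $4,931.77 − $273.81 = $4,657.96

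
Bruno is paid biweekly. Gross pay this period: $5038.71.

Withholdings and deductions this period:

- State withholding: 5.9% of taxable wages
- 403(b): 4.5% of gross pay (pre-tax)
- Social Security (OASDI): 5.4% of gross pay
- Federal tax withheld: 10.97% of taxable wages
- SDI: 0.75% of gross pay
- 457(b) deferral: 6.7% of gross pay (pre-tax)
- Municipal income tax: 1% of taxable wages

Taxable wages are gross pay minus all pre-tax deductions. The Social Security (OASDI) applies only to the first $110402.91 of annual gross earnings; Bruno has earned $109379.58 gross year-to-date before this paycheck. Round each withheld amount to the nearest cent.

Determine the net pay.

$3581.76

457(b) deferral: $5038.71 × 0.067 = $337.59
403(b): $5038.71 × 0.045 = $226.74
Pre-tax total = $337.59 + $226.74 = $564.33
Taxable wages = $5038.71 − $564.33 = $4474.38
Federal tax withheld: $4474.38 × 0.1097 = $490.84
Municipal income tax: $4474.38 × 0.01 = $44.74
State withholding: $4474.38 × 0.059 = $263.99
SDI: $5038.71 × 0.0075 = $37.79
Social Security (OASDI): only $110402.91 − $109379.58 = $1023.33 of this check is subject → $1023.33 × 0.054 = $55.26
Total deductions = $337.59 + $226.74 + $490.84 + $44.74 + $263.99 + $37.79 + $55.26 = $1456.95
Net pay = $5038.71 − $1456.95 = $3581.76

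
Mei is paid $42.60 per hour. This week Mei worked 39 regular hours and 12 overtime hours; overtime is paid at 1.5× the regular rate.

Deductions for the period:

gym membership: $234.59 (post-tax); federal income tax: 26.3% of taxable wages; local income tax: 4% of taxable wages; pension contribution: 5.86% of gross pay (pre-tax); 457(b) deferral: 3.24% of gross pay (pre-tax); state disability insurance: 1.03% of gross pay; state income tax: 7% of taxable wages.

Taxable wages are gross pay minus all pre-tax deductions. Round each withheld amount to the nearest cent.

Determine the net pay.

$1,124.34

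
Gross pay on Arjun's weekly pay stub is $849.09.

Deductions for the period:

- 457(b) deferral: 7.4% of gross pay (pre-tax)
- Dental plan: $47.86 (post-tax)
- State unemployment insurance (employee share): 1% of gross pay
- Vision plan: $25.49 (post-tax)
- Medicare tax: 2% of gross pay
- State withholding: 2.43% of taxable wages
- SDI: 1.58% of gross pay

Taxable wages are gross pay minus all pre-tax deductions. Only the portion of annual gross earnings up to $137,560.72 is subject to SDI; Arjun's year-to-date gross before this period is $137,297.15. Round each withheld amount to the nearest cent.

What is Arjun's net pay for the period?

457(b) deferral: $849.09 × 0.074 = $62.83
Taxable wages = $849.09 − $62.83 = $786.26
State withholding: $786.26 × 0.0243 = $19.11
SDI: only $137,560.72 − $137,297.15 = $263.57 of this check is subject → $263.57 × 0.0158 = $4.16
Medicare tax: $849.09 × 0.02 = $16.98
State unemployment insurance (employee share): $849.09 × 0.01 = $8.49
Dental plan: $47.86
Vision plan: $25.49
Total deductions = $62.83 + $19.11 + $4.16 + $16.98 + $8.49 + $47.86 + $25.49 = $184.92
Net pay = $849.09 − $184.92 = $664.17

$664.17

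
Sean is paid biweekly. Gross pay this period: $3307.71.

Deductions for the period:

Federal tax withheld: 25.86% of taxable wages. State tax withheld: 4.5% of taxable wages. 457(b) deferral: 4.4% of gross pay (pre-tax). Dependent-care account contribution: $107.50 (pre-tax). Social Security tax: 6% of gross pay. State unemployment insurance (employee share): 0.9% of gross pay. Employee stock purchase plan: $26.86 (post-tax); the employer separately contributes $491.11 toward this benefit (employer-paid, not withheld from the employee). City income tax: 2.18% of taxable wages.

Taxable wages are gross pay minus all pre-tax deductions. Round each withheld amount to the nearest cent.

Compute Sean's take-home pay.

$1805.59

Dependent-care account contribution: $107.50
457(b) deferral: $3307.71 × 0.044 = $145.54
Pre-tax total = $107.50 + $145.54 = $253.04
Taxable wages = $3307.71 − $253.04 = $3054.67
State tax withheld: $3054.67 × 0.045 = $137.46
City income tax: $3054.67 × 0.0218 = $66.59
Federal tax withheld: $3054.67 × 0.2586 = $789.94
State unemployment insurance (employee share): $3307.71 × 0.009 = $29.77
Social Security tax: $3307.71 × 0.06 = $198.46
Employee stock purchase plan: $26.86
(Employer's $491.11 toward employee stock purchase plan is not withheld from the employee.)
Total deductions = $107.50 + $145.54 + $137.46 + $66.59 + $789.94 + $29.77 + $198.46 + $26.86 = $1502.12
Net pay = $3307.71 − $1502.12 = $1805.59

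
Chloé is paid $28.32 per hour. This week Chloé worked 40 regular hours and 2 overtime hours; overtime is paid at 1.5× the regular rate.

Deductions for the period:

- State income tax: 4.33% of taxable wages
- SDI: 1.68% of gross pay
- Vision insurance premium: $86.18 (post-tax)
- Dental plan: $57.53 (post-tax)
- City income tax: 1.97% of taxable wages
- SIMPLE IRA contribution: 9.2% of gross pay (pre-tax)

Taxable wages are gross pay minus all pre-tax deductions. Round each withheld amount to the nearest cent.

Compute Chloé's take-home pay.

$871.90

Regular pay: 40 × $28.32 = $1132.80
Overtime pay: 2 × $28.32 × 1.5 = $84.96
Gross pay = $1132.80 + $84.96 = $1217.76
SIMPLE IRA contribution: $1217.76 × 0.092 = $112.03
Taxable wages = $1217.76 − $112.03 = $1105.73
State income tax: $1105.73 × 0.0433 = $47.88
City income tax: $1105.73 × 0.0197 = $21.78
SDI: $1217.76 × 0.0168 = $20.46
Dental plan: $57.53
Vision insurance premium: $86.18
Total deductions = $112.03 + $47.88 + $21.78 + $20.46 + $57.53 + $86.18 = $345.86
Net pay = $1217.76 − $345.86 = $871.90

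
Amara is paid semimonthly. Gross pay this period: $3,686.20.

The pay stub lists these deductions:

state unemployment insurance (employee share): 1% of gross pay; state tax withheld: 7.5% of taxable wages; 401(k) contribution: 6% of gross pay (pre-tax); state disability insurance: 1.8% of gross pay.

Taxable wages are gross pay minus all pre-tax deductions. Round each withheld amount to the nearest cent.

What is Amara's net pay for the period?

$3,101.94

401(k) contribution: $3,686.20 × 0.06 = $221.17
Taxable wages = $3,686.20 − $221.17 = $3,465.03
State tax withheld: $3,465.03 × 0.075 = $259.88
State unemployment insurance (employee share): $3,686.20 × 0.01 = $36.86
State disability insurance: $3,686.20 × 0.018 = $66.35
Total deductions = $221.17 + $259.88 + $36.86 + $66.35 = $584.26
Net pay = $3,686.20 − $584.26 = $3,101.94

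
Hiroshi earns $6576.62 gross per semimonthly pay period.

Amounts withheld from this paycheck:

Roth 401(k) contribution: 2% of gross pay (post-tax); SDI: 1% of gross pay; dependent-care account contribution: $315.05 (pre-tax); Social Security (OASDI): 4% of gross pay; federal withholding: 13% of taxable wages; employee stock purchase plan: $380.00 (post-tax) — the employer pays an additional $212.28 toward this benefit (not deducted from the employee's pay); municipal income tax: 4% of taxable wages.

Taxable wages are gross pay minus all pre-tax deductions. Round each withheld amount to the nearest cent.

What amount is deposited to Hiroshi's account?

Dependent-care account contribution: $315.05
Taxable wages = $6576.62 − $315.05 = $6261.57
Municipal income tax: $6261.57 × 0.04 = $250.46
Federal withholding: $6261.57 × 0.13 = $814.00
Social Security (OASDI): $6576.62 × 0.04 = $263.06
SDI: $6576.62 × 0.01 = $65.77
Employee stock purchase plan: $380.00
Roth 401(k) contribution: $6576.62 × 0.02 = $131.53
(Employer's $212.28 toward employee stock purchase plan is not withheld from the employee.)
Total deductions = $315.05 + $250.46 + $814.00 + $263.06 + $65.77 + $380.00 + $131.53 = $2219.87
Net pay = $6576.62 − $2219.87 = $4356.75

$4356.75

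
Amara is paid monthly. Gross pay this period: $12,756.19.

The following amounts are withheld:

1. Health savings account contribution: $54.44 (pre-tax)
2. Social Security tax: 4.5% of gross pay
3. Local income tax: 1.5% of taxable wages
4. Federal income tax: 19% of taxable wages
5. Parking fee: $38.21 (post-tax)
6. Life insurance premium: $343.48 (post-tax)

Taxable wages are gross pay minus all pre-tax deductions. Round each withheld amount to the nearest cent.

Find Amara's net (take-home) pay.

Health savings account contribution: $54.44
Taxable wages = $12,756.19 − $54.44 = $12,701.75
Federal income tax: $12,701.75 × 0.19 = $2,413.33
Local income tax: $12,701.75 × 0.015 = $190.53
Social Security tax: $12,756.19 × 0.045 = $574.03
Parking fee: $38.21
Life insurance premium: $343.48
Total deductions = $54.44 + $2,413.33 + $190.53 + $574.03 + $38.21 + $343.48 = $3,614.02
Net pay = $12,756.19 − $3,614.02 = $9,142.17

$9,142.17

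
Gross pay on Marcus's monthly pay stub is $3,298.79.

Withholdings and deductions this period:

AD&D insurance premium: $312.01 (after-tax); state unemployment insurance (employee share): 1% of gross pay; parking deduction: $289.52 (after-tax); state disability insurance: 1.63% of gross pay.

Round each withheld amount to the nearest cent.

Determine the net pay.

$2,610.50

State unemployment insurance (employee share): $3,298.79 × 0.01 = $32.99
State disability insurance: $3,298.79 × 0.0163 = $53.77
Parking deduction: $289.52
AD&D insurance premium: $312.01
Total deductions = $32.99 + $53.77 + $289.52 + $312.01 = $688.29
Net pay = $3,298.79 − $688.29 = $2,610.50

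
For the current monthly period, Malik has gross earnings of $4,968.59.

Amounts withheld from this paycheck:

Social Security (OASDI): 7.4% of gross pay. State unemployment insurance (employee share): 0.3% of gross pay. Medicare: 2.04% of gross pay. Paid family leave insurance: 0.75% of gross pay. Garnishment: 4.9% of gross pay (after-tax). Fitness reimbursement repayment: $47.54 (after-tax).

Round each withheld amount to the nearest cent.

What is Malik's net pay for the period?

$4,156.38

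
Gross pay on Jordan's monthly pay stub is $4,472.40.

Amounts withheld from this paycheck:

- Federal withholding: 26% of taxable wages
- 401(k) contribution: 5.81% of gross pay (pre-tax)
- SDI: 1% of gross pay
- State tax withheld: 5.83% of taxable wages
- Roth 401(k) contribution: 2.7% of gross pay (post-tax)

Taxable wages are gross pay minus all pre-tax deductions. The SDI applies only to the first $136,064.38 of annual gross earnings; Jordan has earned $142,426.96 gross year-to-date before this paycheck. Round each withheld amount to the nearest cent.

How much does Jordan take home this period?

401(k) contribution: $4,472.40 × 0.0581 = $259.85
Taxable wages = $4,472.40 − $259.85 = $4,212.55
State tax withheld: $4,212.55 × 0.0583 = $245.59
Federal withholding: $4,212.55 × 0.26 = $1,095.26
SDI: annual cap $136,064.38 already reached (YTD $142,426.96), so $0.00
Roth 401(k) contribution: $4,472.40 × 0.027 = $120.75
Total deductions = $259.85 + $245.59 + $1,095.26 + $0.00 + $120.75 = $1,721.45
Net pay = $4,472.40 − $1,721.45 = $2,750.95

$2,750.95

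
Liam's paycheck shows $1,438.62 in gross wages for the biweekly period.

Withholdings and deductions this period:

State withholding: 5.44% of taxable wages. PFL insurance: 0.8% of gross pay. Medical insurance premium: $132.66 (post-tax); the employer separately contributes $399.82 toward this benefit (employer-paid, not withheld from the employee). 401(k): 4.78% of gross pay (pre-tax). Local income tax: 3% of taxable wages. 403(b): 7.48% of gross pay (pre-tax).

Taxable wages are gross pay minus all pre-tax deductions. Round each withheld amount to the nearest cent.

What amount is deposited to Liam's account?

$1,011.53

401(k): $1,438.62 × 0.0478 = $68.77
403(b): $1,438.62 × 0.0748 = $107.61
Pre-tax total = $68.77 + $107.61 = $176.38
Taxable wages = $1,438.62 − $176.38 = $1,262.24
State withholding: $1,262.24 × 0.0544 = $68.67
Local income tax: $1,262.24 × 0.03 = $37.87
PFL insurance: $1,438.62 × 0.008 = $11.51
Medical insurance premium: $132.66
(Employer's $399.82 toward medical insurance premium is not withheld from the employee.)
Total deductions = $68.77 + $107.61 + $68.67 + $37.87 + $11.51 + $132.66 = $427.09
Net pay = $1,438.62 − $427.09 = $1,011.53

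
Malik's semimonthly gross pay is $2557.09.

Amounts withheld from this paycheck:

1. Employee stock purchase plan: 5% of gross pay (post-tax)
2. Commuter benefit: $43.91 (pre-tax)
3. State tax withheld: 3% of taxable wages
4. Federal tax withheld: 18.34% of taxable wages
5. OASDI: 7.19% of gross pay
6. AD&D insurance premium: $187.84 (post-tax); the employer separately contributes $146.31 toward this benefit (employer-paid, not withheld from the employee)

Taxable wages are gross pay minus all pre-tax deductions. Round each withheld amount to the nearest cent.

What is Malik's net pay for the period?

$1477.32

Commuter benefit: $43.91
Taxable wages = $2557.09 − $43.91 = $2513.18
Federal tax withheld: $2513.18 × 0.1834 = $460.92
State tax withheld: $2513.18 × 0.03 = $75.40
OASDI: $2557.09 × 0.0719 = $183.85
Employee stock purchase plan: $2557.09 × 0.05 = $127.85
AD&D insurance premium: $187.84
(Employer's $146.31 toward AD&D insurance premium is not withheld from the employee.)
Total deductions = $43.91 + $460.92 + $75.40 + $183.85 + $127.85 + $187.84 = $1079.77
Net pay = $2557.09 − $1079.77 = $1477.32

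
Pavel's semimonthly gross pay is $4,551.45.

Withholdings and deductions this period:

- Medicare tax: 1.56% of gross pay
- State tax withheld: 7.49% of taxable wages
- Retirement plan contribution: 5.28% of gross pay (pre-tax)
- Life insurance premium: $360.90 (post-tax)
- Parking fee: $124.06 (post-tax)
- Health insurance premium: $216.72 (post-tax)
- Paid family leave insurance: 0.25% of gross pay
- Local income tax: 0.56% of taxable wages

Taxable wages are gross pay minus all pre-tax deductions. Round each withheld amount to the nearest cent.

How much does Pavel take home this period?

Retirement plan contribution: $4,551.45 × 0.0528 = $240.32
Taxable wages = $4,551.45 − $240.32 = $4,311.13
State tax withheld: $4,311.13 × 0.0749 = $322.90
Local income tax: $4,311.13 × 0.0056 = $24.14
Paid family leave insurance: $4,551.45 × 0.0025 = $11.38
Medicare tax: $4,551.45 × 0.0156 = $71.00
Parking fee: $124.06
Life insurance premium: $360.90
Health insurance premium: $216.72
Total deductions = $240.32 + $322.90 + $24.14 + $11.38 + $71.00 + $124.06 + $360.90 + $216.72 = $1,371.42
Net pay = $4,551.45 − $1,371.42 = $3,180.03

$3,180.03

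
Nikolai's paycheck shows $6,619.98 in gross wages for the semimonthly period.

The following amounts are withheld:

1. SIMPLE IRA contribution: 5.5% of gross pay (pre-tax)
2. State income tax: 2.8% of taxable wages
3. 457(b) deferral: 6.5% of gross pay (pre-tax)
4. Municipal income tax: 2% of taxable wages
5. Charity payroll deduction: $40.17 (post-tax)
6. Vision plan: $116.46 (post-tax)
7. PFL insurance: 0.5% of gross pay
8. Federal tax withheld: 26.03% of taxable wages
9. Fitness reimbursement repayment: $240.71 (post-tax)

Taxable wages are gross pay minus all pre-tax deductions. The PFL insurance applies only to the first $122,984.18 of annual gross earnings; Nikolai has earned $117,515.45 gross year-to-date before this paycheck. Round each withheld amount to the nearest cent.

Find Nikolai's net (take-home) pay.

SIMPLE IRA contribution: $6,619.98 × 0.055 = $364.10
457(b) deferral: $6,619.98 × 0.065 = $430.30
Pre-tax total = $364.10 + $430.30 = $794.40
Taxable wages = $6,619.98 − $794.40 = $5,825.58
State income tax: $5,825.58 × 0.028 = $163.12
Municipal income tax: $5,825.58 × 0.02 = $116.51
Federal tax withheld: $5,825.58 × 0.2603 = $1,516.40
PFL insurance: only $122,984.18 − $117,515.45 = $5,468.73 of this check is subject → $5,468.73 × 0.005 = $27.34
Vision plan: $116.46
Charity payroll deduction: $40.17
Fitness reimbursement repayment: $240.71
Total deductions = $364.10 + $430.30 + $163.12 + $116.51 + $1,516.40 + $27.34 + $116.46 + $40.17 + $240.71 = $3,015.11
Net pay = $6,619.98 − $3,015.11 = $3,604.87

$3,604.87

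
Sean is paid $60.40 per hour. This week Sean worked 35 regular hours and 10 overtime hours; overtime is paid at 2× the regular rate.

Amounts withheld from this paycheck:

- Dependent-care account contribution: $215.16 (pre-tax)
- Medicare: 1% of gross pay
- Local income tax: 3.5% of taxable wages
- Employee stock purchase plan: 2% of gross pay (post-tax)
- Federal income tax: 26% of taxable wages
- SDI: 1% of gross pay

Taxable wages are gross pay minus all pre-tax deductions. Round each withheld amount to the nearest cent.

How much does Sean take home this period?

Regular pay: 35 × $60.40 = $2,114.00
Overtime pay: 10 × $60.40 × 2 = $1,208.00
Gross pay = $2,114.00 + $1,208.00 = $3,322.00
Dependent-care account contribution: $215.16
Taxable wages = $3,322.00 − $215.16 = $3,106.84
Local income tax: $3,106.84 × 0.035 = $108.74
Federal income tax: $3,106.84 × 0.26 = $807.78
SDI: $3,322.00 × 0.01 = $33.22
Medicare: $3,322.00 × 0.01 = $33.22
Employee stock purchase plan: $3,322.00 × 0.02 = $66.44
Total deductions = $215.16 + $108.74 + $807.78 + $33.22 + $33.22 + $66.44 = $1,264.56
Net pay = $3,322.00 − $1,264.56 = $2,057.44

$2,057.44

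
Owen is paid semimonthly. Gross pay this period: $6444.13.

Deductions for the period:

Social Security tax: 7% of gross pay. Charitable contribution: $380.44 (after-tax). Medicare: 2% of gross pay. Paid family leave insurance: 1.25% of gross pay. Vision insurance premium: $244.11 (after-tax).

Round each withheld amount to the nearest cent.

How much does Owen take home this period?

$5159.06

Paid family leave insurance: $6444.13 × 0.0125 = $80.55
Medicare: $6444.13 × 0.02 = $128.88
Social Security tax: $6444.13 × 0.07 = $451.09
Vision insurance premium: $244.11
Charitable contribution: $380.44
Total deductions = $80.55 + $128.88 + $451.09 + $244.11 + $380.44 = $1285.07
Net pay = $6444.13 − $1285.07 = $5159.06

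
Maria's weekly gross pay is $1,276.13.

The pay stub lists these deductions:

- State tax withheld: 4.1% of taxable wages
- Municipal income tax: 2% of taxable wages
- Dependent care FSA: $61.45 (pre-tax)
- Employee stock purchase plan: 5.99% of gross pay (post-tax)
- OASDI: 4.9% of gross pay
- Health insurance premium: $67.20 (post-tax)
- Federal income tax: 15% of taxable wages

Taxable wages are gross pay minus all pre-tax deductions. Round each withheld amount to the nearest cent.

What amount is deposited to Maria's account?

Dependent care FSA: $61.45
Taxable wages = $1,276.13 − $61.45 = $1,214.68
Municipal income tax: $1,214.68 × 0.02 = $24.29
State tax withheld: $1,214.68 × 0.041 = $49.80
Federal income tax: $1,214.68 × 0.15 = $182.20
OASDI: $1,276.13 × 0.049 = $62.53
Employee stock purchase plan: $1,276.13 × 0.0599 = $76.44
Health insurance premium: $67.20
Total deductions = $61.45 + $24.29 + $49.80 + $182.20 + $62.53 + $76.44 + $67.20 = $523.91
Net pay = $1,276.13 − $523.91 = $752.22

$752.22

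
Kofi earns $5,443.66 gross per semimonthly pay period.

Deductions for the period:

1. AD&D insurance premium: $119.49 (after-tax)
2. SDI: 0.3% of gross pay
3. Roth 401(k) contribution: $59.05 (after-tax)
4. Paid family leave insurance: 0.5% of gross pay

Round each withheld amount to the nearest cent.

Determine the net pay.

$5,221.57

SDI: $5,443.66 × 0.003 = $16.33
Paid family leave insurance: $5,443.66 × 0.005 = $27.22
Roth 401(k) contribution: $59.05
AD&D insurance premium: $119.49
Total deductions = $16.33 + $27.22 + $59.05 + $119.49 = $222.09
Net pay = $5,443.66 − $222.09 = $5,221.57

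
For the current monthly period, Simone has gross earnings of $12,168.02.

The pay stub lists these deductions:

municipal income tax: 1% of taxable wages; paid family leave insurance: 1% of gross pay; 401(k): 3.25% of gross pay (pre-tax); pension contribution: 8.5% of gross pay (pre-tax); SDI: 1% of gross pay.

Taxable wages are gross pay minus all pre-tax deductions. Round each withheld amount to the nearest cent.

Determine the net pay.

$10,387.54

Pension contribution: $12,168.02 × 0.085 = $1,034.28
401(k): $12,168.02 × 0.0325 = $395.46
Pre-tax total = $1,034.28 + $395.46 = $1,429.74
Taxable wages = $12,168.02 − $1,429.74 = $10,738.28
Municipal income tax: $10,738.28 × 0.01 = $107.38
Paid family leave insurance: $12,168.02 × 0.01 = $121.68
SDI: $12,168.02 × 0.01 = $121.68
Total deductions = $1,034.28 + $395.46 + $107.38 + $121.68 + $121.68 = $1,780.48
Net pay = $12,168.02 − $1,780.48 = $10,387.54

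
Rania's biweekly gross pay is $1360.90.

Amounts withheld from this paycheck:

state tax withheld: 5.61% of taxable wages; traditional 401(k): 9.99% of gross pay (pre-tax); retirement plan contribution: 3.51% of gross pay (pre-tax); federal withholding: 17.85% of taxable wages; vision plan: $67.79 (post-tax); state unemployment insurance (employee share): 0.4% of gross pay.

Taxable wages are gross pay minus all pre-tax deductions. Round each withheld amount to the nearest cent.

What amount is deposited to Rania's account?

$827.78

Traditional 401(k): $1360.90 × 0.0999 = $135.95
Retirement plan contribution: $1360.90 × 0.0351 = $47.77
Pre-tax total = $135.95 + $47.77 = $183.72
Taxable wages = $1360.90 − $183.72 = $1177.18
Federal withholding: $1177.18 × 0.1785 = $210.13
State tax withheld: $1177.18 × 0.0561 = $66.04
State unemployment insurance (employee share): $1360.90 × 0.004 = $5.44
Vision plan: $67.79
Total deductions = $135.95 + $47.77 + $210.13 + $66.04 + $5.44 + $67.79 = $533.12
Net pay = $1360.90 − $533.12 = $827.78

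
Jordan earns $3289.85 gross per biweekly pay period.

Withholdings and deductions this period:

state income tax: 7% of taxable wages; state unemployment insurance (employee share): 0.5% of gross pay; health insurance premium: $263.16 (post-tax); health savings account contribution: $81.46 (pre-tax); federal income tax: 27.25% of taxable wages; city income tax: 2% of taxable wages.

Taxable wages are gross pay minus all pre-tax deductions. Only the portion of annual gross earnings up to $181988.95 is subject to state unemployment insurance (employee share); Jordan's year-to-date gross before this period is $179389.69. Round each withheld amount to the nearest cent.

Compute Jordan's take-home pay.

Health savings account contribution: $81.46
Taxable wages = $3289.85 − $81.46 = $3208.39
Federal income tax: $3208.39 × 0.2725 = $874.29
State income tax: $3208.39 × 0.07 = $224.59
City income tax: $3208.39 × 0.02 = $64.17
State unemployment insurance (employee share): only $181988.95 − $179389.69 = $2599.26 of this check is subject → $2599.26 × 0.005 = $13.00
Health insurance premium: $263.16
Total deductions = $81.46 + $874.29 + $224.59 + $64.17 + $13.00 + $263.16 = $1520.67
Net pay = $3289.85 − $1520.67 = $1769.18

$1769.18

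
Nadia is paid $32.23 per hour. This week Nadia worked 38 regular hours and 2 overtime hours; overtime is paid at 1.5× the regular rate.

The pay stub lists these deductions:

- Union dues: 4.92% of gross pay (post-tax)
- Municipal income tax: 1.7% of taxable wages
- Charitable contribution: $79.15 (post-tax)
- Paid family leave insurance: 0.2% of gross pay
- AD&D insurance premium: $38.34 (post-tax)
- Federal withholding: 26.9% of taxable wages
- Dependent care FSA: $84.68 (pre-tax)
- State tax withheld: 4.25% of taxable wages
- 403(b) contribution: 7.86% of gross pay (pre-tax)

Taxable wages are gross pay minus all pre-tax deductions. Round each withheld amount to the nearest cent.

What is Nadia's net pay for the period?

$575.59

Regular pay: 38 × $32.23 = $1,224.74
Overtime pay: 2 × $32.23 × 1.5 = $96.69
Gross pay = $1,224.74 + $96.69 = $1,321.43
Dependent care FSA: $84.68
403(b) contribution: $1,321.43 × 0.0786 = $103.86
Pre-tax total = $84.68 + $103.86 = $188.54
Taxable wages = $1,321.43 − $188.54 = $1,132.89
Federal withholding: $1,132.89 × 0.269 = $304.75
Municipal income tax: $1,132.89 × 0.017 = $19.26
State tax withheld: $1,132.89 × 0.0425 = $48.15
Paid family leave insurance: $1,321.43 × 0.002 = $2.64
Union dues: $1,321.43 × 0.0492 = $65.01
Charitable contribution: $79.15
AD&D insurance premium: $38.34
Total deductions = $84.68 + $103.86 + $304.75 + $19.26 + $48.15 + $2.64 + $65.01 + $79.15 + $38.34 = $745.84
Net pay = $1,321.43 − $745.84 = $575.59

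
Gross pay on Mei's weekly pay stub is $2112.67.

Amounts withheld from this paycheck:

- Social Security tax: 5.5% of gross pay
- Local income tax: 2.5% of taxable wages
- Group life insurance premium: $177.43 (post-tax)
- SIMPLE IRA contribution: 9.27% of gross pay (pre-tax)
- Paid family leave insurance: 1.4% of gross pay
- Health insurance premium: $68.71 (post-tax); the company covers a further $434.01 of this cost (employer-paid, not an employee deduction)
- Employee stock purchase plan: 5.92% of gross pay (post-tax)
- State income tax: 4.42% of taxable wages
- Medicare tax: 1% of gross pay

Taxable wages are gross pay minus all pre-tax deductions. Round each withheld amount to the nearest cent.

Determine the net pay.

SIMPLE IRA contribution: $2112.67 × 0.0927 = $195.84
Taxable wages = $2112.67 − $195.84 = $1916.83
State income tax: $1916.83 × 0.0442 = $84.72
Local income tax: $1916.83 × 0.025 = $47.92
Social Security tax: $2112.67 × 0.055 = $116.20
Medicare tax: $2112.67 × 0.01 = $21.13
Paid family leave insurance: $2112.67 × 0.014 = $29.58
Health insurance premium: $68.71
Employee stock purchase plan: $2112.67 × 0.0592 = $125.07
Group life insurance premium: $177.43
(Employer's $434.01 toward health insurance premium is not withheld from the employee.)
Total deductions = $195.84 + $84.72 + $47.92 + $116.20 + $21.13 + $29.58 + $68.71 + $125.07 + $177.43 = $866.60
Net pay = $2112.67 − $866.60 = $1246.07

$1246.07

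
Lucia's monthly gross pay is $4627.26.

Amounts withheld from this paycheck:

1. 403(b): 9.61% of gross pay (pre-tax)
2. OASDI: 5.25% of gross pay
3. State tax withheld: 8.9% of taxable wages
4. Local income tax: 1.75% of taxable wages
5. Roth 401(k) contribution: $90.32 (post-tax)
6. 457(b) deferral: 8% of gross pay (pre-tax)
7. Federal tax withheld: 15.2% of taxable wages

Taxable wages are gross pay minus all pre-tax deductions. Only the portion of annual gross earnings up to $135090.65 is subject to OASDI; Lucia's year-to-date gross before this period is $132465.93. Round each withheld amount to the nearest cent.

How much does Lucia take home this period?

403(b): $4627.26 × 0.0961 = $444.68
457(b) deferral: $4627.26 × 0.08 = $370.18
Pre-tax total = $444.68 + $370.18 = $814.86
Taxable wages = $4627.26 − $814.86 = $3812.40
Federal tax withheld: $3812.40 × 0.152 = $579.48
State tax withheld: $3812.40 × 0.089 = $339.30
Local income tax: $3812.40 × 0.0175 = $66.72
OASDI: only $135090.65 − $132465.93 = $2624.72 of this check is subject → $2624.72 × 0.0525 = $137.80
Roth 401(k) contribution: $90.32
Total deductions = $444.68 + $370.18 + $579.48 + $339.30 + $66.72 + $137.80 + $90.32 = $2028.48
Net pay = $4627.26 − $2028.48 = $2598.78

$2598.78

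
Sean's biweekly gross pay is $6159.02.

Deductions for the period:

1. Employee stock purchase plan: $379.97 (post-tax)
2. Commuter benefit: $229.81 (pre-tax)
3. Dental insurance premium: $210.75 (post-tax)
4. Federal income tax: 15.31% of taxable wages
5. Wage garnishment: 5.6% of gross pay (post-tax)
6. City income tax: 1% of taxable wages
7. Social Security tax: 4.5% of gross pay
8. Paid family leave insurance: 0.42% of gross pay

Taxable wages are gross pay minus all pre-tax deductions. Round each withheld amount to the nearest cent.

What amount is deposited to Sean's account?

$3723.50

Commuter benefit: $229.81
Taxable wages = $6159.02 − $229.81 = $5929.21
City income tax: $5929.21 × 0.01 = $59.29
Federal income tax: $5929.21 × 0.1531 = $907.76
Social Security tax: $6159.02 × 0.045 = $277.16
Paid family leave insurance: $6159.02 × 0.0042 = $25.87
Dental insurance premium: $210.75
Wage garnishment: $6159.02 × 0.056 = $344.91
Employee stock purchase plan: $379.97
Total deductions = $229.81 + $59.29 + $907.76 + $277.16 + $25.87 + $210.75 + $344.91 + $379.97 = $2435.52
Net pay = $6159.02 − $2435.52 = $3723.50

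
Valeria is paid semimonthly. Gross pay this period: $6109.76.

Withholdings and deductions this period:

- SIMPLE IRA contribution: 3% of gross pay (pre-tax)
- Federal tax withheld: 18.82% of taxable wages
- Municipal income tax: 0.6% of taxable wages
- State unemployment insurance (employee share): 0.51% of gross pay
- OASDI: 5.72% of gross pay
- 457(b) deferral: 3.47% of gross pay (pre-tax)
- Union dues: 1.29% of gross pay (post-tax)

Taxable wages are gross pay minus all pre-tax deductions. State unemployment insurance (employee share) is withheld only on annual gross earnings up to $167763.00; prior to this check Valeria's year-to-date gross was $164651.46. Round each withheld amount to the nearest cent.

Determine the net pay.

457(b) deferral: $6109.76 × 0.0347 = $212.01
SIMPLE IRA contribution: $6109.76 × 0.03 = $183.29
Pre-tax total = $212.01 + $183.29 = $395.30
Taxable wages = $6109.76 − $395.30 = $5714.46
Federal tax withheld: $5714.46 × 0.1882 = $1075.46
Municipal income tax: $5714.46 × 0.006 = $34.29
OASDI: $6109.76 × 0.0572 = $349.48
State unemployment insurance (employee share): only $167763.00 − $164651.46 = $3111.54 of this check is subject → $3111.54 × 0.0051 = $15.87
Union dues: $6109.76 × 0.0129 = $78.82
Total deductions = $212.01 + $183.29 + $1075.46 + $34.29 + $349.48 + $15.87 + $78.82 = $1949.22
Net pay = $6109.76 − $1949.22 = $4160.54

$4160.54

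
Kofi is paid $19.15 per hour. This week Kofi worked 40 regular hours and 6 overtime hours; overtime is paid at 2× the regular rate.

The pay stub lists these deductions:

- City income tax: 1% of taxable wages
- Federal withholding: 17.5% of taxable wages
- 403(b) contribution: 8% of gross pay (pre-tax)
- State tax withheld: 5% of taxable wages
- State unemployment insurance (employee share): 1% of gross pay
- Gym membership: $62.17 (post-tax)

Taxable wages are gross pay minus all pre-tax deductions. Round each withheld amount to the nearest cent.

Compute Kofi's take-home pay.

$628.72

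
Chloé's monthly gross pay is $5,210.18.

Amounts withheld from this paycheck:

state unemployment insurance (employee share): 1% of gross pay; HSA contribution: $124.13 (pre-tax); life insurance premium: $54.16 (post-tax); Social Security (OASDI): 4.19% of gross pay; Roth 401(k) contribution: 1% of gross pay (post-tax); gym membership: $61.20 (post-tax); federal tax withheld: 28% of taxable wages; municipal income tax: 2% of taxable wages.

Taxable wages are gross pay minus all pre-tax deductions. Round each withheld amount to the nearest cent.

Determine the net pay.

$3,122.37

HSA contribution: $124.13
Taxable wages = $5,210.18 − $124.13 = $5,086.05
Municipal income tax: $5,086.05 × 0.02 = $101.72
Federal tax withheld: $5,086.05 × 0.28 = $1,424.09
Social Security (OASDI): $5,210.18 × 0.0419 = $218.31
State unemployment insurance (employee share): $5,210.18 × 0.01 = $52.10
Gym membership: $61.20
Roth 401(k) contribution: $5,210.18 × 0.01 = $52.10
Life insurance premium: $54.16
Total deductions = $124.13 + $101.72 + $1,424.09 + $218.31 + $52.10 + $61.20 + $52.10 + $54.16 = $2,087.81
Net pay = $5,210.18 − $2,087.81 = $3,122.37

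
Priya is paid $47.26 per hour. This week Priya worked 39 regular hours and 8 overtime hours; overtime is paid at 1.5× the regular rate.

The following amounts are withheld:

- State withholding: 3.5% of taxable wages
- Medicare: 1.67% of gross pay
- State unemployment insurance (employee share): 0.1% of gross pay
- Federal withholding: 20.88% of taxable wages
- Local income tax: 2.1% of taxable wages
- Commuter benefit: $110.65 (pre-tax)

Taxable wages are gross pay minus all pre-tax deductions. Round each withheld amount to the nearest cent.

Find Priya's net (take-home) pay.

$1,648.01

Regular pay: 39 × $47.26 = $1,843.14
Overtime pay: 8 × $47.26 × 1.5 = $567.12
Gross pay = $1,843.14 + $567.12 = $2,410.26
Commuter benefit: $110.65
Taxable wages = $2,410.26 − $110.65 = $2,299.61
State withholding: $2,299.61 × 0.035 = $80.49
Federal withholding: $2,299.61 × 0.2088 = $480.16
Local income tax: $2,299.61 × 0.021 = $48.29
Medicare: $2,410.26 × 0.0167 = $40.25
State unemployment insurance (employee share): $2,410.26 × 0.001 = $2.41
Total deductions = $110.65 + $80.49 + $480.16 + $48.29 + $40.25 + $2.41 = $762.25
Net pay = $2,410.26 − $762.25 = $1,648.01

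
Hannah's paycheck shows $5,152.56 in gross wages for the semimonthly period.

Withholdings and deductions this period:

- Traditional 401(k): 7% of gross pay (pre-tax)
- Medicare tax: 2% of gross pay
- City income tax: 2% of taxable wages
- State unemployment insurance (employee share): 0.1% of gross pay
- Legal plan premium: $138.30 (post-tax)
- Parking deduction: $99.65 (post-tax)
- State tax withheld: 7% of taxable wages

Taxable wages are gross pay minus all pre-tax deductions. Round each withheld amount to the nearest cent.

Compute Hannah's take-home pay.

Traditional 401(k): $5,152.56 × 0.07 = $360.68
Taxable wages = $5,152.56 − $360.68 = $4,791.88
City income tax: $4,791.88 × 0.02 = $95.84
State tax withheld: $4,791.88 × 0.07 = $335.43
State unemployment insurance (employee share): $5,152.56 × 0.001 = $5.15
Medicare tax: $5,152.56 × 0.02 = $103.05
Legal plan premium: $138.30
Parking deduction: $99.65
Total deductions = $360.68 + $95.84 + $335.43 + $5.15 + $103.05 + $138.30 + $99.65 = $1,138.10
Net pay = $5,152.56 − $1,138.10 = $4,014.46

$4,014.46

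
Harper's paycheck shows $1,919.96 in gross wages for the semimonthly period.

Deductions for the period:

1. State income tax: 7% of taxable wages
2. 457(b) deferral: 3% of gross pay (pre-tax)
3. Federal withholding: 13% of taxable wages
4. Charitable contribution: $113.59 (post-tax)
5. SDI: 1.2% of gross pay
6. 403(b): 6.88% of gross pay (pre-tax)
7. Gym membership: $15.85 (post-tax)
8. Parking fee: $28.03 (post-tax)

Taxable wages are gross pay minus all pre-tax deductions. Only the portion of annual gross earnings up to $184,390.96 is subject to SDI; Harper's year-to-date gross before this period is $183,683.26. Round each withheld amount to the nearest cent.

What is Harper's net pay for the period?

$1,218.25

457(b) deferral: $1,919.96 × 0.03 = $57.60
403(b): $1,919.96 × 0.0688 = $132.09
Pre-tax total = $57.60 + $132.09 = $189.69
Taxable wages = $1,919.96 − $189.69 = $1,730.27
Federal withholding: $1,730.27 × 0.13 = $224.94
State income tax: $1,730.27 × 0.07 = $121.12
SDI: only $184,390.96 − $183,683.26 = $707.70 of this check is subject → $707.70 × 0.012 = $8.49
Gym membership: $15.85
Charitable contribution: $113.59
Parking fee: $28.03
Total deductions = $57.60 + $132.09 + $224.94 + $121.12 + $8.49 + $15.85 + $113.59 + $28.03 = $701.71
Net pay = $1,919.96 − $701.71 = $1,218.25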